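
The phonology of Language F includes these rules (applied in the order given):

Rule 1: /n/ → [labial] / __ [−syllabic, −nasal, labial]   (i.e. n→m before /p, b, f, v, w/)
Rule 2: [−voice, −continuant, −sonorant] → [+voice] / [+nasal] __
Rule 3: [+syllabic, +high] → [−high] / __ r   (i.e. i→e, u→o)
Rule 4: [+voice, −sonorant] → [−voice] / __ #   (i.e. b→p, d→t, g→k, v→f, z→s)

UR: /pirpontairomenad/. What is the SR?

Rule 1 (nasal place assimilation): no segment meets the environment; /pirpontairomenad/ is unchanged.
Rule 2 (post-nasal voicing): /t/ is a voiceless stop immediately after the nasal /n/, so it voices to [d]. /pirpontairomenad/ → pirpondairomenad.
Rule 3 (pre-rhotic lowering): /i/ is a high vowel immediately before /r/, so it lowers to [e]. /i/ is a high vowel immediately before /r/, so it lowers to [e]. /pirpondairomenad/ → perpondaeromenad.
Rule 4 (final devoicing): /d/ is a voiced obstruent in word-final position, so it devoices to [t]. /perpondaeromenad/ → perpondaeromenat.

perpondaeromenat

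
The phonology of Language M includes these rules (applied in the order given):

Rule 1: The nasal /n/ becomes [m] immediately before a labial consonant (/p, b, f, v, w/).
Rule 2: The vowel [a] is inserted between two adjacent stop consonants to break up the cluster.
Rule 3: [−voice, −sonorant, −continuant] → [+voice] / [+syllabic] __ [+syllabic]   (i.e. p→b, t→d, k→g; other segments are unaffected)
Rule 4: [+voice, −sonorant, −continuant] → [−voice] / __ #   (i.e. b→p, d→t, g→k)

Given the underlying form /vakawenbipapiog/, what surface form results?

vagawembibabiok

Rule 1 (nasal place assimilation): /n/ precedes the labial consonant /b/, so it assimilates in place to [m]. /vakawenbipapiog/ → vakawembipapiog.
Rule 2 (stop-cluster a-epenthesis): no segment meets the environment; /vakawembipapiog/ is unchanged.
Rule 3 (intervocalic voicing): /k/ is a voiceless stop between vowels /a/ and /a/, so it voices to [g]. /p/ is a voiceless stop between vowels /i/ and /a/, so it voices to [b]. /p/ is a voiceless stop between vowels /a/ and /i/, so it voices to [b]. /vakawembipapiog/ → vagawembibabiog.
Rule 4 (final devoicing): /g/ is a voiced stop in word-final position, so it devoices to [k]. /vagawembibabiog/ → vagawembibabiok.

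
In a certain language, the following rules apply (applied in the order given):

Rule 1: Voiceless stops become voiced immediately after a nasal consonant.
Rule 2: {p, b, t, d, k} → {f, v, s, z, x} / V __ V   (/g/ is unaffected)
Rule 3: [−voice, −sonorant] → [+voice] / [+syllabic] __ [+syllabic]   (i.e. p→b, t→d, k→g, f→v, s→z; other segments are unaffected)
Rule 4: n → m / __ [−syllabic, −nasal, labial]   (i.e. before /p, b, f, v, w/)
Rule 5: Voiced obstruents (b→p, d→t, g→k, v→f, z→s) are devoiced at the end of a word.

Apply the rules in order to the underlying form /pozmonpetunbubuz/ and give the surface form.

pozmombezumbuvus

Rule 1 (post-nasal voicing): /p/ is a voiceless stop immediately after the nasal /n/, so it voices to [b]. /pozmonpetunbubuz/ → pozmonbetunbubuz.
Rule 2 (intervocalic spirantization): /t/ is a stop between vowels /e/ and /u/, so it spirantizes to the fricative [s]. /b/ is a stop between vowels /u/ and /u/, so it spirantizes to the fricative [v]. /pozmonbetunbubuz/ → pozmonbesunbuvuz.
Rule 3 (intervocalic voicing): /s/ is a voiceless obstruent between vowels /e/ and /u/, so it voices to [z]. /pozmonbesunbuvuz/ → pozmonbezunbuvuz.
Rule 4 (nasal place assimilation): /n/ precedes the labial consonant /b/, so it assimilates in place to [m]. /n/ precedes the labial consonant /b/, so it assimilates in place to [m]. /pozmonbezunbuvuz/ → pozmombezumbuvuz.
Rule 5 (final devoicing): /z/ is a voiced obstruent in word-final position, so it devoices to [s]. /pozmombezumbuvuz/ → pozmombezumbuvus.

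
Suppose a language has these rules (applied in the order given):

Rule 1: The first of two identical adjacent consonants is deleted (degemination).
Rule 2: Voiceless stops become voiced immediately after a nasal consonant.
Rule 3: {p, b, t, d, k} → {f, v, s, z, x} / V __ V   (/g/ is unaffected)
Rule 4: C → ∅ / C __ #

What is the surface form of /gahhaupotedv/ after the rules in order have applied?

Rule 1 (degemination): /hh/ is a geminate; the first /h/ deletes. /gahhaupotedv/ → gahaupotedv.
Rule 2 (post-nasal voicing): no segment meets the environment; /gahaupotedv/ is unchanged.
Rule 3 (intervocalic spirantization): /p/ is a stop between vowels /u/ and /o/, so it spirantizes to the fricative [f]. /t/ is a stop between vowels /o/ and /e/, so it spirantizes to the fricative [s]. /gahaupotedv/ → gahaufosedv.
Rule 4 (final cluster simplification): /v/ is the second consonant of a word-final cluster /dv/, so it deletes. /gahaufosedv/ → gahaufosed.

gahaufosed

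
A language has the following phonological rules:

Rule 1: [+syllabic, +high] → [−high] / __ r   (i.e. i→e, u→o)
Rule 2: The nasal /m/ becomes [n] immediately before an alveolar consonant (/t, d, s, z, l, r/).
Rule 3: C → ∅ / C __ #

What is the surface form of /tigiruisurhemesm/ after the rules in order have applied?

Rule 1 (pre-rhotic lowering): /i/ is a high vowel immediately before /r/, so it lowers to [e]. /u/ is a high vowel immediately before /r/, so it lowers to [o]. /tigiruisurhemesm/ → tigeruisorhemesm.
Rule 2 (nasal place assimilation): no segment meets the environment; /tigeruisorhemesm/ is unchanged.
Rule 3 (final cluster simplification): /m/ is the second consonant of a word-final cluster /sm/, so it deletes. /tigeruisorhemesm/ → tigeruisorhemes.

tigeruisorhemes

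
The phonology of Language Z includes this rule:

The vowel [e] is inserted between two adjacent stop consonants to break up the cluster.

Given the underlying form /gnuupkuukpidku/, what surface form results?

gnuupekuukepideku

/p/ and /k/ form a stop–stop cluster, so [e] is inserted between them.
/k/ and /p/ form a stop–stop cluster, so [e] is inserted between them.
/d/ and /k/ form a stop–stop cluster, so [e] is inserted between them.
Surface form: [gnuupekuukepideku].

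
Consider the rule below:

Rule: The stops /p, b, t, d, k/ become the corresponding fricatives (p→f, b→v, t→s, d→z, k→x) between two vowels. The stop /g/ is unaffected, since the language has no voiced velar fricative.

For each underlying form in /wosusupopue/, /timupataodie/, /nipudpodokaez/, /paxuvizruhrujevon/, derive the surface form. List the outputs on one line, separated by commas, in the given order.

wosusufofue, timufasaozie, nifudpozoxaez, paxuvizruhrujevon

/wosusupopue/: /p/ is a stop between vowels /u/ and /o/, so it spirantizes to the fricative [f]. /p/ is a stop between vowels /o/ and /u/, so it spirantizes to the fricative [f]. → [wosusufofue].
/timupataodie/: /p/ is a stop between vowels /u/ and /a/, so it spirantizes to the fricative [f]. /t/ is a stop between vowels /a/ and /a/, so it spirantizes to the fricative [s]. /d/ is a stop between vowels /o/ and /i/, so it spirantizes to the fricative [z]. → [timufasaozie].
/nipudpodokaez/: /p/ is a stop between vowels /i/ and /u/, so it spirantizes to the fricative [f]. /d/ is a stop between vowels /o/ and /o/, so it spirantizes to the fricative [z]. /k/ is a stop between vowels /o/ and /a/, so it spirantizes to the fricative [x]. → [nifudpozoxaez].
/paxuvizruhrujevon/: the rule's environment is not met; surfaces unchanged as [paxuvizruhrujevon].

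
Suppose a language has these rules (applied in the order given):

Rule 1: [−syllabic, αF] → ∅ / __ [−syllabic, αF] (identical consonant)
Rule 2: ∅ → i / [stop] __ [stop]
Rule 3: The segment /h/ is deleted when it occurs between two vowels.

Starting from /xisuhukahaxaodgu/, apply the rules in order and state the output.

Rule 1 (degemination): no segment meets the environment; /xisuhukahaxaodgu/ is unchanged.
Rule 2 (stop-cluster i-epenthesis): /d/ and /g/ form a stop–stop cluster, so [i] is inserted between them. /xisuhukahaxaodgu/ → xisuhukahaxaodigu.
Rule 3 (intervocalic h-deletion): /h/ occurs between vowels /u/ and /u/, so it deletes. /h/ occurs between vowels /a/ and /a/, so it deletes. /xisuhukahaxaodigu/ → xisuukaaxaodigu.

xisuukaaxaodigu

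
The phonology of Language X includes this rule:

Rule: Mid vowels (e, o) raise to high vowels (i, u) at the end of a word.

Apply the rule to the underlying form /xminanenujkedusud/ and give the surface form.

No segment of /xminanenujkedusud/ meets the structural description of the rule, so the form surfaces unchanged.

xminanenujkedusud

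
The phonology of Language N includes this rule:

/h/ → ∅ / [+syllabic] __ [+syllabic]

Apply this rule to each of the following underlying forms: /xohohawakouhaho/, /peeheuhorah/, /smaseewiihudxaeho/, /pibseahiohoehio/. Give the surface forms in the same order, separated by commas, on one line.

/xohohawakouhaho/: /h/ occurs between vowels /o/ and /o/, so it deletes. /h/ occurs between vowels /o/ and /a/, so it deletes. /h/ occurs between vowels /u/ and /a/, so it deletes. /h/ occurs between vowels /a/ and /o/, so it deletes. → [xooawakouao].
/peeheuhorah/: /h/ occurs between vowels /e/ and /e/, so it deletes. /h/ occurs between vowels /u/ and /o/, so it deletes. → [peeeuorah].
/smaseewiihudxaeho/: /h/ occurs between vowels /i/ and /u/, so it deletes. /h/ occurs between vowels /e/ and /o/, so it deletes. → [smaseewiiudxaeo].
/pibseahiohoehio/: /h/ occurs between vowels /a/ and /i/, so it deletes. /h/ occurs between vowels /o/ and /o/, so it deletes. /h/ occurs between vowels /e/ and /i/, so it deletes. → [pibseaiooeio].

xooawakouao, peeeuorah, smaseewiiudxaeo, pibseaiooeio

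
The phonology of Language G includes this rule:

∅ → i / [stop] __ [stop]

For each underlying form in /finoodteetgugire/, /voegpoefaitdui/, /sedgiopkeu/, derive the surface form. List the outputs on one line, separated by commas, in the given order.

/finoodteetgugire/: /d/ and /t/ form a stop–stop cluster, so [i] is inserted between them. /t/ and /g/ form a stop–stop cluster, so [i] is inserted between them. → [finooditeetigugire].
/voegpoefaitdui/: /g/ and /p/ form a stop–stop cluster, so [i] is inserted between them. /t/ and /d/ form a stop–stop cluster, so [i] is inserted between them. → [voegipoefaitidui].
/sedgiopkeu/: /d/ and /g/ form a stop–stop cluster, so [i] is inserted between them. /p/ and /k/ form a stop–stop cluster, so [i] is inserted between them. → [sedigiopikeu].

finooditeetigugire, voegipoefaitidui, sedigiopikeu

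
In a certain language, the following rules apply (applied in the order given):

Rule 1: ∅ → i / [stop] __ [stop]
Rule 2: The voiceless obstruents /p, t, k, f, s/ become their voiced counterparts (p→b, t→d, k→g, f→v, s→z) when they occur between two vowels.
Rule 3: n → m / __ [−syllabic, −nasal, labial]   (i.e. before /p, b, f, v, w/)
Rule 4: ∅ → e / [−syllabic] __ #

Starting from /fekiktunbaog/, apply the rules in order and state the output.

Rule 1 (stop-cluster i-epenthesis): /k/ and /t/ form a stop–stop cluster, so [i] is inserted between them. /fekiktunbaog/ → fekikitunbaog.
Rule 2 (intervocalic voicing): /k/ is a voiceless obstruent between vowels /e/ and /i/, so it voices to [g]. /k/ is a voiceless obstruent between vowels /i/ and /i/, so it voices to [g]. /t/ is a voiceless obstruent between vowels /i/ and /u/, so it voices to [d]. /fekikitunbaog/ → fegigidunbaog.
Rule 3 (nasal place assimilation): /n/ precedes the labial consonant /b/, so it assimilates in place to [m]. /fegigidunbaog/ → fegigidumbaog.
Rule 4 (final e-epenthesis): the form ends in the consonant /g/, so [e] is inserted word-finally. /fegigidumbaog/ → fegigidumbaoge.

fegigidumbaoge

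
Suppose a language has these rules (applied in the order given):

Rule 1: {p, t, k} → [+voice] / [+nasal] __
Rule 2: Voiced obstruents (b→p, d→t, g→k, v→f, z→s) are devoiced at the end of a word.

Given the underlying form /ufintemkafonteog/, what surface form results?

Rule 1 (post-nasal voicing): /t/ is a voiceless stop immediately after the nasal /n/, so it voices to [d]. /k/ is a voiceless stop immediately after the nasal /m/, so it voices to [g]. /t/ is a voiceless stop immediately after the nasal /n/, so it voices to [d]. /ufintemkafonteog/ → ufindemgafondeog.
Rule 2 (final devoicing): /g/ is a voiced obstruent in word-final position, so it devoices to [k]. /ufindemgafondeog/ → ufindemgafondeok.

ufindemgafondeok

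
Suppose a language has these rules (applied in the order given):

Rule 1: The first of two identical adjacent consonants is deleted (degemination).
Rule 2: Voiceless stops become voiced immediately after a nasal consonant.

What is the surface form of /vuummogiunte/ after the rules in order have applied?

Rule 1 (degemination): /mm/ is a geminate; the first /m/ deletes. /vuummogiunte/ → vuumogiunte.
Rule 2 (post-nasal voicing): /t/ is a voiceless stop immediately after the nasal /n/, so it voices to [d]. /vuumogiunte/ → vuumogiunde.

vuumogiunde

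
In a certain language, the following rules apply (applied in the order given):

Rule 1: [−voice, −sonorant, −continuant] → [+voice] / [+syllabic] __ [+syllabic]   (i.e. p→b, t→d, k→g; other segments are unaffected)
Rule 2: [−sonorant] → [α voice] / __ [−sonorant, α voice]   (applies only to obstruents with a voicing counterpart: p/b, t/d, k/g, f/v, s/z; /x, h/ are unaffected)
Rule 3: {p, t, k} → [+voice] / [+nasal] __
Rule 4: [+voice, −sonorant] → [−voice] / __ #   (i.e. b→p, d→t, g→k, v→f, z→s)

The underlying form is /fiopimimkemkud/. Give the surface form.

fiobimimgemgut

Rule 1 (intervocalic voicing): /p/ is a voiceless stop between vowels /o/ and /i/, so it voices to [b]. /fiopimimkemkud/ → fiobimimkemkud.
Rule 2 (regressive voicing assimilation): no segment meets the environment; /fiobimimkemkud/ is unchanged.
Rule 3 (post-nasal voicing): /k/ is a voiceless stop immediately after the nasal /m/, so it voices to [g]. /k/ is a voiceless stop immediately after the nasal /m/, so it voices to [g]. /fiobimimkemkud/ → fiobimimgemgud.
Rule 4 (final devoicing): /d/ is a voiced obstruent in word-final position, so it devoices to [t]. /fiobimimgemgud/ → fiobimimgemgut.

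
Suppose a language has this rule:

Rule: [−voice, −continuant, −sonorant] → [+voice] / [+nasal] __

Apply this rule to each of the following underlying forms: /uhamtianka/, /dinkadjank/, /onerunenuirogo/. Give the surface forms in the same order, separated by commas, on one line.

/uhamtianka/: /t/ is a voiceless stop immediately after the nasal /m/, so it voices to [d]. /k/ is a voiceless stop immediately after the nasal /n/, so it voices to [g]. → [uhamdianga].
/dinkadjank/: /k/ is a voiceless stop immediately after the nasal /n/, so it voices to [g]. /k/ is a voiceless stop immediately after the nasal /n/, so it voices to [g]. → [dingadjang].
/onerunenuirogo/: the rule's environment is not met; surfaces unchanged as [onerunenuirogo].

uhamdianga, dingadjang, onerunenuirogo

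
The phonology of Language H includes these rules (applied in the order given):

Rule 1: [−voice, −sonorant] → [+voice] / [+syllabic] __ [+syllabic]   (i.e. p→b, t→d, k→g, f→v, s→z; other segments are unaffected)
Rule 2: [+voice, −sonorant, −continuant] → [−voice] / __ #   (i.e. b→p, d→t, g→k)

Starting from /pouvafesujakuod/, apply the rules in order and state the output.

Rule 1 (intervocalic voicing): /f/ is a voiceless obstruent between vowels /a/ and /e/, so it voices to [v]. /s/ is a voiceless obstruent between vowels /e/ and /u/, so it voices to [z]. /k/ is a voiceless obstruent between vowels /a/ and /u/, so it voices to [g]. /pouvafesujakuod/ → pouvavezujaguod.
Rule 2 (final devoicing): /d/ is a voiced stop in word-final position, so it devoices to [t]. /pouvavezujaguod/ → pouvavezujaguot.

pouvavezujaguot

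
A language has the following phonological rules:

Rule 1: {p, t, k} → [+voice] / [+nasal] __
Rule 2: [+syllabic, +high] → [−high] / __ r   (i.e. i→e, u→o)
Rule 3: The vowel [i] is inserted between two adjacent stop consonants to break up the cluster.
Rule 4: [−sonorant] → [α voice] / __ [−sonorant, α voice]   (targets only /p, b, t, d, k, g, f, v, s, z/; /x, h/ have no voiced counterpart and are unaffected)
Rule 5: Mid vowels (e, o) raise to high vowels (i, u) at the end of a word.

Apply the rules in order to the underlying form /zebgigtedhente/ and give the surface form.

Rule 1 (post-nasal voicing): /t/ is a voiceless stop immediately after the nasal /n/, so it voices to [d]. /zebgigtedhente/ → zebgigtedhende.
Rule 2 (pre-rhotic lowering): no segment meets the environment; /zebgigtedhende/ is unchanged.
Rule 3 (stop-cluster i-epenthesis): /b/ and /g/ form a stop–stop cluster, so [i] is inserted between them. /g/ and /t/ form a stop–stop cluster, so [i] is inserted between them. /zebgigtedhende/ → zebigigitedhende.
Rule 4 (regressive voicing assimilation): /d/ precedes the voiceless obstruent /h/, so it devoices to [t] by assimilation. /zebigigitedhende/ → zebigigitethende.
Rule 5 (final vowel raising): /e/ is a mid vowel in word-final position, so it raises to [i]. /zebigigitethende/ → zebigigitethendi.

zebigigitethendi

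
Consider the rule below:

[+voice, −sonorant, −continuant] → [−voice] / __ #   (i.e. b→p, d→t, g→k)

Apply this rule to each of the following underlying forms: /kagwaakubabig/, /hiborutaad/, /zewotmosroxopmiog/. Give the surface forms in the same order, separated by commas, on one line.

/kagwaakubabig/: /g/ is a voiced stop in word-final position, so it devoices to [k]. → [kagwaakubabik].
/hiborutaad/: /d/ is a voiced stop in word-final position, so it devoices to [t]. → [hiborutaat].
/zewotmosroxopmiog/: /g/ is a voiced stop in word-final position, so it devoices to [k]. → [zewotmosroxopmiok].

kagwaakubabik, hiborutaat, zewotmosroxopmiok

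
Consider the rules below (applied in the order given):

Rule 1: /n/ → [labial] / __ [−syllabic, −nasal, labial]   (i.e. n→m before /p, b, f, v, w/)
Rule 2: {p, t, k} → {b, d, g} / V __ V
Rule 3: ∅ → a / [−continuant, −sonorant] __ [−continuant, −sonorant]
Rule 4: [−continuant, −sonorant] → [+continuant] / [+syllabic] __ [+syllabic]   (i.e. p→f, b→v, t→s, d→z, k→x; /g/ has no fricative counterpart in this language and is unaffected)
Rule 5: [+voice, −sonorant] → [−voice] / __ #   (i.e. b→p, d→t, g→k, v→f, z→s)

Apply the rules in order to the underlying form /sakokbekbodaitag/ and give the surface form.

Rule 1 (nasal place assimilation): no segment meets the environment; /sakokbekbodaitag/ is unchanged.
Rule 2 (intervocalic voicing): /k/ is a voiceless stop between vowels /a/ and /o/, so it voices to [g]. /t/ is a voiceless stop between vowels /i/ and /a/, so it voices to [d]. /sakokbekbodaitag/ → sagokbekbodaidag.
Rule 3 (stop-cluster a-epenthesis): /k/ and /b/ form a stop–stop cluster, so [a] is inserted between them. /k/ and /b/ form a stop–stop cluster, so [a] is inserted between them. /sagokbekbodaidag/ → sagokabekabodaidag.
Rule 4 (intervocalic spirantization): /k/ is a stop between vowels /o/ and /a/, so it spirantizes to the fricative [x]. /b/ is a stop between vowels /a/ and /e/, so it spirantizes to the fricative [v]. /k/ is a stop between vowels /e/ and /a/, so it spirantizes to the fricative [x]. /b/ is a stop between vowels /a/ and /o/, so it spirantizes to the fricative [v]. /d/ is a stop between vowels /o/ and /a/, so it spirantizes to the fricative [z]. /d/ is a stop between vowels /i/ and /a/, so it spirantizes to the fricative [z]. /sagokabekabodaidag/ → sagoxavexavozaizag.
Rule 5 (final devoicing): /g/ is a voiced obstruent in word-final position, so it devoices to [k]. /sagoxavexavozaizag/ → sagoxavexavozaizak.

sagoxavexavozaizak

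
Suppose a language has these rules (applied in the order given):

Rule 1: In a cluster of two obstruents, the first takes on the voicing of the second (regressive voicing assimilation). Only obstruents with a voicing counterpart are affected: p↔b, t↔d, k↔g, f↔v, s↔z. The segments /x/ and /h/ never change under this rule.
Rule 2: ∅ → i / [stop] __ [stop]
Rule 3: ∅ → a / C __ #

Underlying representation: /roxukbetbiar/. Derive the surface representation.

Rule 1 (regressive voicing assimilation): /k/ precedes the voiced obstruent /b/, so it voices to [g] by assimilation. /t/ precedes the voiced obstruent /b/, so it voices to [d] by assimilation. /roxukbetbiar/ → roxugbedbiar.
Rule 2 (stop-cluster i-epenthesis): /g/ and /b/ form a stop–stop cluster, so [i] is inserted between them. /d/ and /b/ form a stop–stop cluster, so [i] is inserted between them. /roxugbedbiar/ → roxugibedibiar.
Rule 3 (final a-epenthesis): the form ends in the consonant /r/, so [a] is inserted word-finally. /roxugibedibiar/ → roxugibedibiara.

roxugibedibiara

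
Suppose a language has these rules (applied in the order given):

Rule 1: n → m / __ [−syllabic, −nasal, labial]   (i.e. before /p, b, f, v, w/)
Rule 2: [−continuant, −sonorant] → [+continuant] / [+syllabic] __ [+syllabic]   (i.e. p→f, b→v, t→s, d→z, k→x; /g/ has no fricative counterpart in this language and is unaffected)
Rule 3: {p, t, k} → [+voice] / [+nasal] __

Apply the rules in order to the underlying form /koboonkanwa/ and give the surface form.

Rule 1 (nasal place assimilation): /n/ precedes the labial consonant /w/, so it assimilates in place to [m]. /koboonkanwa/ → koboonkamwa.
Rule 2 (intervocalic spirantization): /b/ is a stop between vowels /o/ and /o/, so it spirantizes to the fricative [v]. /koboonkamwa/ → kovoonkamwa.
Rule 3 (post-nasal voicing): /k/ is a voiceless stop immediately after the nasal /n/, so it voices to [g]. /kovoonkamwa/ → kovoongamwa.

kovoongamwa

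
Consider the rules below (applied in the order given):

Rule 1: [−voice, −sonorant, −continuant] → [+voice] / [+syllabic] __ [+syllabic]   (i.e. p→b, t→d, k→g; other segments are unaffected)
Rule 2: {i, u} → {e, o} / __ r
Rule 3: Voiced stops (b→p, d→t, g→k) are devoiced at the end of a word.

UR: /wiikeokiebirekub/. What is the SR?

wiigeogieberegup

Rule 1 (intervocalic voicing): /k/ is a voiceless stop between vowels /i/ and /e/, so it voices to [g]. /k/ is a voiceless stop between vowels /o/ and /i/, so it voices to [g]. /k/ is a voiceless stop between vowels /e/ and /u/, so it voices to [g]. /wiikeokiebirekub/ → wiigeogiebiregub.
Rule 2 (pre-rhotic lowering): /i/ is a high vowel immediately before /r/, so it lowers to [e]. /wiigeogiebiregub/ → wiigeogieberegub.
Rule 3 (final devoicing): /b/ is a voiced stop in word-final position, so it devoices to [p]. /wiigeogieberegub/ → wiigeogieberegup.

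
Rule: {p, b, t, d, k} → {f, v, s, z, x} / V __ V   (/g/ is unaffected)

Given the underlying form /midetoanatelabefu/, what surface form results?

/d/ is a stop between vowels /i/ and /e/, so it spirantizes to the fricative [z].
/t/ is a stop between vowels /e/ and /o/, so it spirantizes to the fricative [s].
/t/ is a stop between vowels /a/ and /e/, so it spirantizes to the fricative [s].
/b/ is a stop between vowels /a/ and /e/, so it spirantizes to the fricative [v].
Surface form: [mizesoanaselavefu].

mizesoanaselavefu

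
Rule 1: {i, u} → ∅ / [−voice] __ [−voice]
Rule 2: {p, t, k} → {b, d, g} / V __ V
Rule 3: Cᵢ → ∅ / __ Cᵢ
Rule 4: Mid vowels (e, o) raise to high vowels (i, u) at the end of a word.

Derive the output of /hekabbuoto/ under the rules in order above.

hegabuodu

Rule 1 (high vowel syncope): no segment meets the environment; /hekabbuoto/ is unchanged.
Rule 2 (intervocalic voicing): /k/ is a voiceless stop between vowels /e/ and /a/, so it voices to [g]. /t/ is a voiceless stop between vowels /o/ and /o/, so it voices to [d]. /hekabbuoto/ → hegabbuodo.
Rule 3 (degemination): /bb/ is a geminate; the first /b/ deletes. /hegabbuodo/ → hegabuodo.
Rule 4 (final vowel raising): /o/ is a mid vowel in word-final position, so it raises to [u]. /hegabuodo/ → hegabuodu.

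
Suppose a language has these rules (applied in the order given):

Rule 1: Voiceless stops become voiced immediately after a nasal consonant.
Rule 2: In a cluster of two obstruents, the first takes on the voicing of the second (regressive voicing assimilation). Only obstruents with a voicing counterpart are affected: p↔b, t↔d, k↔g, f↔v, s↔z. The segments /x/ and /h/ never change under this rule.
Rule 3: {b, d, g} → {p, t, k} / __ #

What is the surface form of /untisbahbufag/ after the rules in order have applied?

undizbahbufak

Rule 1 (post-nasal voicing): /t/ is a voiceless stop immediately after the nasal /n/, so it voices to [d]. /untisbahbufag/ → undisbahbufag.
Rule 2 (regressive voicing assimilation): /s/ precedes the voiced obstruent /b/, so it voices to [z] by assimilation. /undisbahbufag/ → undizbahbufag.
Rule 3 (final devoicing): /g/ is a voiced stop in word-final position, so it devoices to [k]. /undizbahbufag/ → undizbahbufak.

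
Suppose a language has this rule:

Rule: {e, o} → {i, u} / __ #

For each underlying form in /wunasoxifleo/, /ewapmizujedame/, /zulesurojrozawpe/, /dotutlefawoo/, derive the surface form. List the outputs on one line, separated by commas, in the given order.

wunasoxifleu, ewapmizujedami, zulesurojrozawpi, dotutlefawou

/wunasoxifleo/: /o/ is a mid vowel in word-final position, so it raises to [u]. → [wunasoxifleu].
/ewapmizujedame/: /e/ is a mid vowel in word-final position, so it raises to [i]. → [ewapmizujedami].
/zulesurojrozawpe/: /e/ is a mid vowel in word-final position, so it raises to [i]. → [zulesurojrozawpi].
/dotutlefawoo/: /o/ is a mid vowel in word-final position, so it raises to [u]. → [dotutlefawou].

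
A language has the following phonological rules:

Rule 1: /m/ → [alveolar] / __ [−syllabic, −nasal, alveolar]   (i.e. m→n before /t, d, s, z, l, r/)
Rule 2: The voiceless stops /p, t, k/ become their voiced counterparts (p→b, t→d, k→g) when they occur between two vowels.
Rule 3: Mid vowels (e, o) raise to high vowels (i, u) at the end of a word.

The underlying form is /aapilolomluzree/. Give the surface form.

Rule 1 (nasal place assimilation): /m/ precedes the alveolar consonant /l/, so it assimilates in place to [n]. /aapilolomluzree/ → aapilolonluzree.
Rule 2 (intervocalic voicing): /p/ is a voiceless stop between vowels /a/ and /i/, so it voices to [b]. /aapilolonluzree/ → aabilolonluzree.
Rule 3 (final vowel raising): /e/ is a mid vowel in word-final position, so it raises to [i]. /aabilolonluzree/ → aabilolonluzrei.

aabilolonluzrei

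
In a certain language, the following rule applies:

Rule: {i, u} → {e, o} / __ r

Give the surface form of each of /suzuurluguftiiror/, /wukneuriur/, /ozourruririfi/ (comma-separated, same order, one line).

suzuorluguftieror, wukneorior, ozoorrorerifi

/suzuurluguftiiror/: /u/ is a high vowel immediately before /r/, so it lowers to [o]. /i/ is a high vowel immediately before /r/, so it lowers to [e]. → [suzuorluguftieror].
/wukneuriur/: /u/ is a high vowel immediately before /r/, so it lowers to [o]. /u/ is a high vowel immediately before /r/, so it lowers to [o]. → [wukneorior].
/ozourruririfi/: /u/ is a high vowel immediately before /r/, so it lowers to [o]. /u/ is a high vowel immediately before /r/, so it lowers to [o]. /i/ is a high vowel immediately before /r/, so it lowers to [e]. → [ozoorrorerifi].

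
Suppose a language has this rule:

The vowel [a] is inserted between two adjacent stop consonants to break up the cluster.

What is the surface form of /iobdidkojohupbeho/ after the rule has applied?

/b/ and /d/ form a stop–stop cluster, so [a] is inserted between them.
/d/ and /k/ form a stop–stop cluster, so [a] is inserted between them.
/p/ and /b/ form a stop–stop cluster, so [a] is inserted between them.
Surface form: [iobadidakojohupabeho].

iobadidakojohupabeho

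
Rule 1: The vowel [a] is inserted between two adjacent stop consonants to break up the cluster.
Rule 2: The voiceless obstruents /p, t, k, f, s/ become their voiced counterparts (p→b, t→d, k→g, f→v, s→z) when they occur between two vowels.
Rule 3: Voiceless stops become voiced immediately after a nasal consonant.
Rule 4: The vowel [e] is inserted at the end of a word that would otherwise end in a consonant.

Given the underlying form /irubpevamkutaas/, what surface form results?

Rule 1 (stop-cluster a-epenthesis): /b/ and /p/ form a stop–stop cluster, so [a] is inserted between them. /irubpevamkutaas/ → irubapevamkutaas.
Rule 2 (intervocalic voicing): /p/ is a voiceless obstruent between vowels /a/ and /e/, so it voices to [b]. /t/ is a voiceless obstruent between vowels /u/ and /a/, so it voices to [d]. /irubapevamkutaas/ → irubabevamkudaas.
Rule 3 (post-nasal voicing): /k/ is a voiceless stop immediately after the nasal /m/, so it voices to [g]. /irubabevamkudaas/ → irubabevamgudaas.
Rule 4 (final e-epenthesis): the form ends in the consonant /s/, so [e] is inserted word-finally. /irubabevamgudaas/ → irubabevamgudaase.

irubabevamgudaase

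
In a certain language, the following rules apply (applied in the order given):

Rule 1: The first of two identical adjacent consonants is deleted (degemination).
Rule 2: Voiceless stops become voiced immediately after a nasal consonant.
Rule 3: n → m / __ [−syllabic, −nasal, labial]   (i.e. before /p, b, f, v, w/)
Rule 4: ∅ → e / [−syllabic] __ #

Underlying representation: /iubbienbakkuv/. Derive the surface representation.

Rule 1 (degemination): /bb/ is a geminate; the first /b/ deletes. /kk/ is a geminate; the first /k/ deletes. /iubbienbakkuv/ → iubienbakuv.
Rule 2 (post-nasal voicing): no segment meets the environment; /iubienbakuv/ is unchanged.
Rule 3 (nasal place assimilation): /n/ precedes the labial consonant /b/, so it assimilates in place to [m]. /iubienbakuv/ → iubiembakuv.
Rule 4 (final e-epenthesis): the form ends in the consonant /v/, so [e] is inserted word-finally. /iubiembakuv/ → iubiembakuve.

iubiembakuve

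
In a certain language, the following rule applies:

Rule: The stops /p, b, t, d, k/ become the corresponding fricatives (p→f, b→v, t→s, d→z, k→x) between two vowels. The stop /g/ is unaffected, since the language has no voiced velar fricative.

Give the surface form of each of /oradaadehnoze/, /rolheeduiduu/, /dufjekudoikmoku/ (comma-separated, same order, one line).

orazaazehnoze, rolheezuizuu, dufjexuzoikmoxu

/oradaadehnoze/: /d/ is a stop between vowels /a/ and /a/, so it spirantizes to the fricative [z]. /d/ is a stop between vowels /a/ and /e/, so it spirantizes to the fricative [z]. → [orazaazehnoze].
/rolheeduiduu/: /d/ is a stop between vowels /e/ and /u/, so it spirantizes to the fricative [z]. /d/ is a stop between vowels /i/ and /u/, so it spirantizes to the fricative [z]. → [rolheezuizuu].
/dufjekudoikmoku/: /k/ is a stop between vowels /e/ and /u/, so it spirantizes to the fricative [x]. /d/ is a stop between vowels /u/ and /o/, so it spirantizes to the fricative [z]. /k/ is a stop between vowels /o/ and /u/, so it spirantizes to the fricative [x]. → [dufjexuzoikmoxu].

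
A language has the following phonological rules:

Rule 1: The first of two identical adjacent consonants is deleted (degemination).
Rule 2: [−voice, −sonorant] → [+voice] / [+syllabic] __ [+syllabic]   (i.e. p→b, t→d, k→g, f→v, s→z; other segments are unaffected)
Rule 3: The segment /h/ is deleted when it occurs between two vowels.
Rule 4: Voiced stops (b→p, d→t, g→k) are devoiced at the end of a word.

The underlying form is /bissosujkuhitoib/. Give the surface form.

Rule 1 (degemination): /ss/ is a geminate; the first /s/ deletes. /bissosujkuhitoib/ → bisosujkuhitoib.
Rule 2 (intervocalic voicing): /s/ is a voiceless obstruent between vowels /i/ and /o/, so it voices to [z]. /s/ is a voiceless obstruent between vowels /o/ and /u/, so it voices to [z]. /t/ is a voiceless obstruent between vowels /i/ and /o/, so it voices to [d]. /bisosujkuhitoib/ → bizozujkuhidoib.
Rule 3 (intervocalic h-deletion): /h/ occurs between vowels /u/ and /i/, so it deletes. /bizozujkuhidoib/ → bizozujkuidoib.
Rule 4 (final devoicing): /b/ is a voiced stop in word-final position, so it devoices to [p]. /bizozujkuidoib/ → bizozujkuidoip.

bizozujkuidoip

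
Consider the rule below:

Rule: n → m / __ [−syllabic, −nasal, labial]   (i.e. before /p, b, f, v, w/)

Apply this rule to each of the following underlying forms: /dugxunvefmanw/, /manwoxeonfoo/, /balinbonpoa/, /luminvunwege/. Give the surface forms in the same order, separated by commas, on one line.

/dugxunvefmanw/: /n/ precedes the labial consonant /v/, so it assimilates in place to [m]. /n/ precedes the labial consonant /w/, so it assimilates in place to [m]. → [dugxumvefmamw].
/manwoxeonfoo/: /n/ precedes the labial consonant /w/, so it assimilates in place to [m]. /n/ precedes the labial consonant /f/, so it assimilates in place to [m]. → [mamwoxeomfoo].
/balinbonpoa/: /n/ precedes the labial consonant /b/, so it assimilates in place to [m]. /n/ precedes the labial consonant /p/, so it assimilates in place to [m]. → [balimbompoa].
/luminvunwege/: /n/ precedes the labial consonant /v/, so it assimilates in place to [m]. /n/ precedes the labial consonant /w/, so it assimilates in place to [m]. → [lumimvumwege].

dugxumvefmamw, mamwoxeomfoo, balimbompoa, lumimvumwege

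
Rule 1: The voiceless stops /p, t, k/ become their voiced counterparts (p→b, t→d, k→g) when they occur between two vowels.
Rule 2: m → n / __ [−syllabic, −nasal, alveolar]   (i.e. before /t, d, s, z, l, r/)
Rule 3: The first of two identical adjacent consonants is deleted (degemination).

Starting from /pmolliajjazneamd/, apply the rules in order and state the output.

Rule 1 (intervocalic voicing): no segment meets the environment; /pmolliajjazneamd/ is unchanged.
Rule 2 (nasal place assimilation): /m/ precedes the alveolar consonant /d/, so it assimilates in place to [n]. /pmolliajjazneamd/ → pmolliajjazneand.
Rule 3 (degemination): /ll/ is a geminate; the first /l/ deletes. /jj/ is a geminate; the first /j/ deletes. /pmolliajjazneand/ → pmoliajazneand.

pmoliajazneand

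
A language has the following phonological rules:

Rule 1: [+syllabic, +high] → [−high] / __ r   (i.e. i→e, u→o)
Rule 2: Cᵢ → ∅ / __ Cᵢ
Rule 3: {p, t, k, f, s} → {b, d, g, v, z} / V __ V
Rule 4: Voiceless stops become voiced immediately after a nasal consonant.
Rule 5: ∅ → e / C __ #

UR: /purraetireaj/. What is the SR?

Rule 1 (pre-rhotic lowering): /u/ is a high vowel immediately before /r/, so it lowers to [o]. /i/ is a high vowel immediately before /r/, so it lowers to [e]. /purraetireaj/ → porraetereaj.
Rule 2 (degemination): /rr/ is a geminate; the first /r/ deletes. /porraetereaj/ → poraetereaj.
Rule 3 (intervocalic voicing): /t/ is a voiceless obstruent between vowels /e/ and /e/, so it voices to [d]. /poraetereaj/ → poraedereaj.
Rule 4 (post-nasal voicing): no segment meets the environment; /poraedereaj/ is unchanged.
Rule 5 (final e-epenthesis): the form ends in the consonant /j/, so [e] is inserted word-finally. /poraedereaj/ → poraedereaje.

poraedereaje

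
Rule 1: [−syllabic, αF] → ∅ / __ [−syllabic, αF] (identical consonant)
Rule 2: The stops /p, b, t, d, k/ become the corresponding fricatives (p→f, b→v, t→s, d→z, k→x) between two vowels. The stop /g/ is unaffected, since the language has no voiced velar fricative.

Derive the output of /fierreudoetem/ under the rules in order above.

Rule 1 (degemination): /rr/ is a geminate; the first /r/ deletes. /fierreudoetem/ → fiereudoetem.
Rule 2 (intervocalic spirantization): /d/ is a stop between vowels /u/ and /o/, so it spirantizes to the fricative [z]. /t/ is a stop between vowels /e/ and /e/, so it spirantizes to the fricative [s]. /fiereudoetem/ → fiereuzoesem.

fiereuzoesem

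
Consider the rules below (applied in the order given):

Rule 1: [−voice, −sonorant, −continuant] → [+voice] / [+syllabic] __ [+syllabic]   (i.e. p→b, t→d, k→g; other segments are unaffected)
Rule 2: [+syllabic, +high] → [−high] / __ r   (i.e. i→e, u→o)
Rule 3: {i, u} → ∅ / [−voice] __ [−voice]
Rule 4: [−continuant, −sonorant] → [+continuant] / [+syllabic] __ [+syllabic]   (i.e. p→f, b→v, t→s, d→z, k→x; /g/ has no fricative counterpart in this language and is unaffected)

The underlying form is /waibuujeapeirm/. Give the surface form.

Rule 1 (intervocalic voicing): /p/ is a voiceless stop between vowels /a/ and /e/, so it voices to [b]. /waibuujeapeirm/ → waibuujeabeirm.
Rule 2 (pre-rhotic lowering): /i/ is a high vowel immediately before /r/, so it lowers to [e]. /waibuujeabeirm/ → waibuujeabeerm.
Rule 3 (high vowel syncope): no segment meets the environment; /waibuujeabeerm/ is unchanged.
Rule 4 (intervocalic spirantization): /b/ is a stop between vowels /i/ and /u/, so it spirantizes to the fricative [v]. /b/ is a stop between vowels /a/ and /e/, so it spirantizes to the fricative [v]. /waibuujeabeerm/ → waivuujeaveerm.

waivuujeaveerm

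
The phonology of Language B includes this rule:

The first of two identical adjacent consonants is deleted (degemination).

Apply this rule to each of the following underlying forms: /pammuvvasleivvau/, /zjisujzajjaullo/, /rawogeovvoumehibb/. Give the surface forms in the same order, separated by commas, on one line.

/pammuvvasleivvau/: /mm/ is a geminate; the first /m/ deletes. /vv/ is a geminate; the first /v/ deletes. /vv/ is a geminate; the first /v/ deletes. → [pamuvasleivau].
/zjisujzajjaullo/: /jj/ is a geminate; the first /j/ deletes. /ll/ is a geminate; the first /l/ deletes. → [zjisujzajaulo].
/rawogeovvoumehibb/: /vv/ is a geminate; the first /v/ deletes. /bb/ is a geminate; the first /b/ deletes. → [rawogeovoumehib].

pamuvasleivau, zjisujzajaulo, rawogeovoumehib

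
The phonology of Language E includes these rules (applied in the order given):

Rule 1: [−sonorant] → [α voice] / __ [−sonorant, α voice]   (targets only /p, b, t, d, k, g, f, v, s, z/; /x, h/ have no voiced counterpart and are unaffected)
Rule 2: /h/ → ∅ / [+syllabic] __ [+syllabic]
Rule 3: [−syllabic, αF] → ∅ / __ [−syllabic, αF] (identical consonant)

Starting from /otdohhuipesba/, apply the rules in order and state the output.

odohuipezba

Rule 1 (regressive voicing assimilation): /t/ precedes the voiced obstruent /d/, so it voices to [d] by assimilation. /s/ precedes the voiced obstruent /b/, so it voices to [z] by assimilation. /otdohhuipesba/ → oddohhuipezba.
Rule 2 (intervocalic h-deletion): no segment meets the environment; /oddohhuipezba/ is unchanged.
Rule 3 (degemination): /dd/ is a geminate; the first /d/ deletes. /hh/ is a geminate; the first /h/ deletes. /oddohhuipezba/ → odohuipezba.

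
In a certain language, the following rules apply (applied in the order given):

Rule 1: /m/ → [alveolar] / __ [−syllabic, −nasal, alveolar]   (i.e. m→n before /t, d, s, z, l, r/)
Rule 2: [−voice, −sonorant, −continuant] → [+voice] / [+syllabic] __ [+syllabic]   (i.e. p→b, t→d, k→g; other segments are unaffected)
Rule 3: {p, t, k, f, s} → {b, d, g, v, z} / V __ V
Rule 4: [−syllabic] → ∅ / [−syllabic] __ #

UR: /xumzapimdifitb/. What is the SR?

Rule 1 (nasal place assimilation): /m/ precedes the alveolar consonant /z/, so it assimilates in place to [n]. /m/ precedes the alveolar consonant /d/, so it assimilates in place to [n]. /xumzapimdifitb/ → xunzapindifitb.
Rule 2 (intervocalic voicing): /p/ is a voiceless stop between vowels /a/ and /i/, so it voices to [b]. /xunzapindifitb/ → xunzabindifitb.
Rule 3 (intervocalic voicing): /f/ is a voiceless obstruent between vowels /i/ and /i/, so it voices to [v]. /xunzabindifitb/ → xunzabindivitb.
Rule 4 (final cluster simplification): /b/ is the second consonant of a word-final cluster /tb/, so it deletes. /xunzabindivitb/ → xunzabindivit.

xunzabindivit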